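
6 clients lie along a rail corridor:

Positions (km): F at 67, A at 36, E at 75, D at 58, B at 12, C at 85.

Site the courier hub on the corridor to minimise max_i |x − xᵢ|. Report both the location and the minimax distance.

The 1-center on a line is the midpoint of the two extreme points: leftmost at 12, rightmost at 85.
Optimal location = (12 + 85)/2 = 48.5; maximum distance = (85 − 12)/2 = 36.5.

location 48.5, max distance 36.5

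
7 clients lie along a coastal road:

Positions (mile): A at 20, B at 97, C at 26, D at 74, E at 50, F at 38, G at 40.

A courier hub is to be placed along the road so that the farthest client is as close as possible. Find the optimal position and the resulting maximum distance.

location 58.5, max distance 38.5

The 1-center on a line is the midpoint of the two extreme points: leftmost at 20, rightmost at 97.
Optimal location = (20 + 97)/2 = 58.5; maximum distance = (97 − 20)/2 = 38.5.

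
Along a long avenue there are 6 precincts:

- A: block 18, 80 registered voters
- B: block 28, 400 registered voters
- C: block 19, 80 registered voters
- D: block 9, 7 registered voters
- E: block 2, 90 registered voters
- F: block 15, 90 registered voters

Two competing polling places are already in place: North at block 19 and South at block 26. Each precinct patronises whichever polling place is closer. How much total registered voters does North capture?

347

The indifferent point is the midpoint (19+26)/2 = 22.5; precincts left of it (closer to North at 19) go to North, those right go to South.
  E at 2 (w=90) → North
  D at 9 (w=7) → North
  F at 15 (w=90) → North
  A at 18 (w=80) → North
  C at 19 (w=80) → North
  B at 28 (w=400) → South
North captures 347; South captures 400.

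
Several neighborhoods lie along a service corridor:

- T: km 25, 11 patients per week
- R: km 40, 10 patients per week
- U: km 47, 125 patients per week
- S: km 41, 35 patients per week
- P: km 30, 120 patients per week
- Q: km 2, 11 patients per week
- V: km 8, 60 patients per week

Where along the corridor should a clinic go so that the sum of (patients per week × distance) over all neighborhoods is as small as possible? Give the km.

x = 30

For a sum of weighted absolute distances on a line, the optimum is the weighted median (not the mean). Total weight W = 372; half-weight = 186.
Sort by position and accumulate weight:
  km 2 (Q, w=11) → cum 11
  km 8 (V, w=60) → cum 71
  km 25 (T, w=11) → cum 82
  km 30 (P, w=120) → cum 202  ≥ 186 → median here
  km 40 (R, w=10) → cum 212
  km 41 (S, w=35) → cum 247
  km 47 (U, w=125) → cum 372
Optimal location: km 30.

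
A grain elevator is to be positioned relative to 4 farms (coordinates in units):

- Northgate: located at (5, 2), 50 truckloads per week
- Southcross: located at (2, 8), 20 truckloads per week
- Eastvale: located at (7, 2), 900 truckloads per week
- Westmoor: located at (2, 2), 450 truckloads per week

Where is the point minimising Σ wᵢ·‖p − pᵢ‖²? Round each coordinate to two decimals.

The minimiser of Σwᵢ‖p−pᵢ‖² is the weighted centroid p* = (Σwᵢpᵢ)/(Σwᵢ).
Σwᵢ = 1420.
Σwᵢxᵢ = 50·5 + 20·2 + 900·7 + 450·2 = 7490.
Σwᵢyᵢ = 50·2 + 20·8 + 900·2 + 450·2 = 2960.
x* = 7490/1420 = 5.27, y* = 2960/1420 = 2.08.

(5.27, 2.08)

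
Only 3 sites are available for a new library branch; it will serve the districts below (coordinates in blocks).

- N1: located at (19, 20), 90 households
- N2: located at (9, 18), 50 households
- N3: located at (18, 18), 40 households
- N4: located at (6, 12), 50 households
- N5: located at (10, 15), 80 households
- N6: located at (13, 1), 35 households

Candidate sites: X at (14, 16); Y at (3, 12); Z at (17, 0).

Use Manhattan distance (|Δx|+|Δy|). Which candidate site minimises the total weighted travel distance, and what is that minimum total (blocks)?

Total weighted distance at each candidate:
  X (14, 16): total = 2960
  Y (3, 12): total = 5285
  Z (17, 0): total = 7125
Minimum is at X with total 2960 blocks.

X, total 2960 blocks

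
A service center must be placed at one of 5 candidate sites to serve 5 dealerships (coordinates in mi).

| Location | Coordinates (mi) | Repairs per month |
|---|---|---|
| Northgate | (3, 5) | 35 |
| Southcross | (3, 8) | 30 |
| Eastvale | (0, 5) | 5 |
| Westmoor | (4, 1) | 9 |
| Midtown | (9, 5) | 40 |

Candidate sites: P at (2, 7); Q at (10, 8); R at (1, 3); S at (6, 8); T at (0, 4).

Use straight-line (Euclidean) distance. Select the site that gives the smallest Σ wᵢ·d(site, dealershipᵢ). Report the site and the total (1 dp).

Total weighted distance at each candidate:
  P (2, 7): total = 483.0
  Q (10, 8): total = 738.2
  R (1, 3): total = 634.0
  S (6, 8): total = 507.3
  T (0, 4): total = 672.9
Minimum is at P with total 483.0 mi.

P, total 483.0 mi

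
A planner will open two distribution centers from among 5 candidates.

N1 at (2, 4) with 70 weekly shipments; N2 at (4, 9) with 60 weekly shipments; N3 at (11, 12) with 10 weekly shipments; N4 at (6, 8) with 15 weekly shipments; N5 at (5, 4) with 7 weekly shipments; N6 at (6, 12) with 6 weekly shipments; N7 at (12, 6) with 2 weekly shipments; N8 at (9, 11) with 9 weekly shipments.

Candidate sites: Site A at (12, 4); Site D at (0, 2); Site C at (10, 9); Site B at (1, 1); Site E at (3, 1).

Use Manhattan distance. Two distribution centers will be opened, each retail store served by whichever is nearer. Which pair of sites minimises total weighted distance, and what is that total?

Evaluate every pair (each demand assigned to the nearer of the two):
  {Site C, Site E}: total = 869
  {Site D, Site C}: total = 883
  {Site C, Site B}: total = 883
  {Site A, Site E}: total = 1273
  {Site A, Site C}: total = 1297
  {Site A, Site D}: total = 1407
  {Site A, Site B}: total = 1407
  {Site D, Site E}: total = 1451
  {Site B, Site E}: total = 1451
  {Site D, Site B}: total = 1669
Best pair: {Site C, Site E} with total 869.

{Site C, Site E}, total 869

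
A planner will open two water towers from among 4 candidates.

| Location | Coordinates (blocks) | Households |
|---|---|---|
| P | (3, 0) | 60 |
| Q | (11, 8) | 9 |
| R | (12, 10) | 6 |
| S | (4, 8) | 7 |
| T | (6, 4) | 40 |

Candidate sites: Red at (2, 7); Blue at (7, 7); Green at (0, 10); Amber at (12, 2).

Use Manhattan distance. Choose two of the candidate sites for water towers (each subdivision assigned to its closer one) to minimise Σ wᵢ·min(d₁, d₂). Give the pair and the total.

{Red, Blue}, total 754

Evaluate every pair (each demand assigned to the nearer of the two):
  {Red, Blue}: total = 754
  {Red, Amber}: total = 892
  {Blue, Green}: total = 941
  {Blue, Amber}: total = 941
  {Red, Green}: total = 943
  {Green, Amber}: total = 1133
Best pair: {Red, Blue} with total 754.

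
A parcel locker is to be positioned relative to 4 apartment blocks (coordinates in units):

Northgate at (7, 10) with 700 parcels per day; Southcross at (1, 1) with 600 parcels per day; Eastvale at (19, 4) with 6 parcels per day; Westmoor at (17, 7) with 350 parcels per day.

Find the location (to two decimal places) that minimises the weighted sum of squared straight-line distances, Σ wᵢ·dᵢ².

The minimiser of Σwᵢ‖p−pᵢ‖² is the weighted centroid p* = (Σwᵢpᵢ)/(Σwᵢ).
Σwᵢ = 1656.
Σwᵢxᵢ = 700·7 + 600·1 + 6·19 + 350·17 = 11564.
Σwᵢyᵢ = 700·10 + 600·1 + 6·4 + 350·7 = 10074.
x* = 11564/1656 = 6.98, y* = 10074/1656 = 6.08.

(6.98, 6.08)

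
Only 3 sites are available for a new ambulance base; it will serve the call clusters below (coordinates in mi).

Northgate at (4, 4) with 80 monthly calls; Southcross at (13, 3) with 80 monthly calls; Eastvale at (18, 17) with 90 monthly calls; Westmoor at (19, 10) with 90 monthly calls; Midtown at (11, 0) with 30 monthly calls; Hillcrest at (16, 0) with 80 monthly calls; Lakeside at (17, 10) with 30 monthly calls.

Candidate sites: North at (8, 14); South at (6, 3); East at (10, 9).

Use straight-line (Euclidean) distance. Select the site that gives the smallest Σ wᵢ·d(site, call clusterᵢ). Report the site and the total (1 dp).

Total weighted distance at each candidate:
  North (8, 14): total = 5836.3
  South (6, 3): total = 5128.5
  East (10, 9): total = 4343.8
Minimum is at East with total 4343.8 mi.

East, total 4343.8 mi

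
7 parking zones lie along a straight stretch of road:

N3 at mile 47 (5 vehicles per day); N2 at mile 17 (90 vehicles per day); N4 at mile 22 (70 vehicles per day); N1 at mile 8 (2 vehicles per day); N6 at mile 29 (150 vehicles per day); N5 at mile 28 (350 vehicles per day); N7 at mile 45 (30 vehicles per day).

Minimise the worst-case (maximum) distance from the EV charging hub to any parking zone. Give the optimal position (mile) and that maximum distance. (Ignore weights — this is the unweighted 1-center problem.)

The 1-center on a line is the midpoint of the two extreme points: leftmost at 8, rightmost at 47.
Optimal location = (8 + 47)/2 = 27.5; maximum distance = (47 − 8)/2 = 19.5.

location 27.5, max distance 19.5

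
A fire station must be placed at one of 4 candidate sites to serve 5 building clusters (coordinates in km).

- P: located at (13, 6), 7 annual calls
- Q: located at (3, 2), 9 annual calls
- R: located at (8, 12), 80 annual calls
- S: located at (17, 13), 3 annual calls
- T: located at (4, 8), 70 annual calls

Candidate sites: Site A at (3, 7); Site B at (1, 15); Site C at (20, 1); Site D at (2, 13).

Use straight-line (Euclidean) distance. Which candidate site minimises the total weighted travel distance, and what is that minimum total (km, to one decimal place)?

Site A, total 825.7 km

Total weighted distance at each candidate:
  Site A (3, 7): total = 825.7
  Site B (1, 15): total = 1414.1
  Site C (20, 1): total = 2775.4
  Site D (2, 13): total = 1099.3
Minimum is at Site A with total 825.7 km.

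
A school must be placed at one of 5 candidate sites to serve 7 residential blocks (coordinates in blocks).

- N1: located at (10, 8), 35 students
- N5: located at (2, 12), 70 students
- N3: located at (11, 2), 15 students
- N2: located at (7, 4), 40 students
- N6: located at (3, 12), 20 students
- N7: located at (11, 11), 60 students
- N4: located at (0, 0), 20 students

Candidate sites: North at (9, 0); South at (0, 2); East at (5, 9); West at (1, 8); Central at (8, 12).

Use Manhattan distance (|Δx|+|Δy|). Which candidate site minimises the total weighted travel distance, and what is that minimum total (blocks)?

Total weighted distance at each candidate:
  North (9, 0): total = 3265
  South (0, 2): total = 3425
  East (5, 9): total = 1965
  West (1, 8): total = 2385
  Central (8, 12): total = 1925
Minimum is at Central with total 1925 blocks.

Central, total 1925 blocks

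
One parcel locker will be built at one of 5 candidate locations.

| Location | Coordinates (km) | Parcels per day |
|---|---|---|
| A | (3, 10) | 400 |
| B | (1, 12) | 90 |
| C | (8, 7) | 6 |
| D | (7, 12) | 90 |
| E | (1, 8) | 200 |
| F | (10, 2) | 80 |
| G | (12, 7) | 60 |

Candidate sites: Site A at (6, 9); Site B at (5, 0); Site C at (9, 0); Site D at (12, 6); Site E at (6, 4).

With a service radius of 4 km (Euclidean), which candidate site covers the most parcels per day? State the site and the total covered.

Coverage radius r = 4 km; a point is covered iff (Δx)²+(Δy)² ≤ 4² = 16.
  Site A (6, 9): covers {A, C, D} → 496
  Site B (5, 0): covers {none} → 0
  Site C (9, 0): covers {F} → 80
  Site D (12, 6): covers {G} → 60
  Site E (6, 4): covers {C} → 6
Maximum coverage at Site A: 496 parcels per day.

Site A, covering 496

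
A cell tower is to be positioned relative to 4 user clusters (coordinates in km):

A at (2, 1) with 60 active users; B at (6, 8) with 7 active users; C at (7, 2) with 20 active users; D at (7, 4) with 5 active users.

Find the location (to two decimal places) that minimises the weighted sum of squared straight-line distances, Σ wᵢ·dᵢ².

The minimiser of Σwᵢ‖p−pᵢ‖² is the weighted centroid p* = (Σwᵢpᵢ)/(Σwᵢ).
Σwᵢ = 92.
Σwᵢxᵢ = 60·2 + 7·6 + 20·7 + 5·7 = 337.
Σwᵢyᵢ = 60·1 + 7·8 + 20·2 + 5·4 = 176.
x* = 337/92 = 3.66, y* = 176/92 = 1.91.

(3.66, 1.91)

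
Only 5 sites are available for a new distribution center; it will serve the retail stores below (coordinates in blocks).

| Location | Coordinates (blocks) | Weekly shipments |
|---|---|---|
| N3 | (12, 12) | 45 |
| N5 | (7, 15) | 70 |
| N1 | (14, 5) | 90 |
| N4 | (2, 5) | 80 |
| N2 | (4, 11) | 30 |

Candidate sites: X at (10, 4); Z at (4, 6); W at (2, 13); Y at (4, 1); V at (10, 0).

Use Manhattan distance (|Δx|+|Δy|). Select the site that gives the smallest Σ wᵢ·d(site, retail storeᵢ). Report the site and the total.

Total weighted distance at each candidate:
  X (10, 4): total = 2990
  Z (4, 6): total = 2850
  W (2, 13): total = 3545
  Y (4, 1): total = 4085
  V (10, 0): total = 4250
Minimum is at Z with total 2850 blocks.

Z, total 2850 blocks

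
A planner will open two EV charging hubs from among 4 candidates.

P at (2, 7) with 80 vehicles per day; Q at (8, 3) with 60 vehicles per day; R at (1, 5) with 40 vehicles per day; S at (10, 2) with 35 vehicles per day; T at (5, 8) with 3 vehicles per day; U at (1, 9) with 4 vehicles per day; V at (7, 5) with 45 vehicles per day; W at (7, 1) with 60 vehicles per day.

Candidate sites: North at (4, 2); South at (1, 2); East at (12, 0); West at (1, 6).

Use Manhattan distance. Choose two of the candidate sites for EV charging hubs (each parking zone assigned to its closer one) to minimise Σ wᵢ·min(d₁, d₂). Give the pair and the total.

Evaluate every pair (each demand assigned to the nearer of the two):
  {North, West}: total = 1250
  {East, West}: total = 1465
  {North, South}: total = 1669
  {South, West}: total = 1760
  {North, East}: total = 1811
  {South, East}: total = 1983
Best pair: {North, West} with total 1250.

{North, West}, total 1250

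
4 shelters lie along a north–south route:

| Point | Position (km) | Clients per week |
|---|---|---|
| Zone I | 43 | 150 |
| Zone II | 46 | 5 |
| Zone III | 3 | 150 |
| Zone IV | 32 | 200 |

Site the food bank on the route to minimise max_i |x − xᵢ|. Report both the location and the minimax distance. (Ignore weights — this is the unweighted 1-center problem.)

The 1-center on a line is the midpoint of the two extreme points: leftmost at 3, rightmost at 46.
Optimal location = (3 + 46)/2 = 24.5; maximum distance = (46 − 3)/2 = 21.5.

location 24.5, max distance 21.5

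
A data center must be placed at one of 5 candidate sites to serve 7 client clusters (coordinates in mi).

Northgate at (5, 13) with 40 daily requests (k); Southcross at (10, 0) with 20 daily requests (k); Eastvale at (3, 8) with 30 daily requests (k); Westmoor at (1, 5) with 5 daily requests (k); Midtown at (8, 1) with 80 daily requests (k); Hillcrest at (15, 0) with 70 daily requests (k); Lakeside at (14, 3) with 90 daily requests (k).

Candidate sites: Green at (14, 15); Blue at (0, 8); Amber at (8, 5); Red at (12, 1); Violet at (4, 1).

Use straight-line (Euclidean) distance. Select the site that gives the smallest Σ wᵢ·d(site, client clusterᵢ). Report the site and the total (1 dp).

Red, total 1796.9 mi

Total weighted distance at each candidate:
  Green (14, 15): total = 4503.3
  Blue (0, 8): total = 4023.1
  Amber (8, 5): total = 2150.8
  Red (12, 1): total = 1796.9
  Violet (4, 1): total = 2851.4
Minimum is at Red with total 1796.9 mi.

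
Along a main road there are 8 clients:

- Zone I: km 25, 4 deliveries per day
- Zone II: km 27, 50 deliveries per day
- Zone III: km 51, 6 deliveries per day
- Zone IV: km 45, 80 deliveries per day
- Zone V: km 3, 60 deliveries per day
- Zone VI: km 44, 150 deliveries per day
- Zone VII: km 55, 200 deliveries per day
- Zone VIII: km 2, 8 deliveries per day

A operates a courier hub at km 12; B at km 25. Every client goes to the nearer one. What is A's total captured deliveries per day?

68

The indifferent point is the midpoint (12+25)/2 = 18.5; clients left of it (closer to A at 12) go to A, those right go to B.
  Zone VIII at 2 (w=8) → A
  Zone V at 3 (w=60) → A
  Zone I at 25 (w=4) → B
  Zone II at 27 (w=50) → B
  Zone VI at 44 (w=150) → B
  Zone IV at 45 (w=80) → B
  Zone III at 51 (w=6) → B
  Zone VII at 55 (w=200) → B
A captures 68; B captures 490.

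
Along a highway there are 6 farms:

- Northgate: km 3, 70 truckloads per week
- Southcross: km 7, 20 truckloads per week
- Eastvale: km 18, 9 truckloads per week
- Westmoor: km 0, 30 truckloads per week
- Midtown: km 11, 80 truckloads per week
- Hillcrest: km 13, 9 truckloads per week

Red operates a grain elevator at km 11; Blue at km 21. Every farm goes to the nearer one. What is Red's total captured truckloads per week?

209

The indifferent point is the midpoint (11+21)/2 = 16; farms left of it (closer to Red at 11) go to Red, those right go to Blue.
  Westmoor at 0 (w=30) → Red
  Northgate at 3 (w=70) → Red
  Southcross at 7 (w=20) → Red
  Midtown at 11 (w=80) → Red
  Hillcrest at 13 (w=9) → Red
  Eastvale at 18 (w=9) → Blue
Red captures 209; Blue captures 9.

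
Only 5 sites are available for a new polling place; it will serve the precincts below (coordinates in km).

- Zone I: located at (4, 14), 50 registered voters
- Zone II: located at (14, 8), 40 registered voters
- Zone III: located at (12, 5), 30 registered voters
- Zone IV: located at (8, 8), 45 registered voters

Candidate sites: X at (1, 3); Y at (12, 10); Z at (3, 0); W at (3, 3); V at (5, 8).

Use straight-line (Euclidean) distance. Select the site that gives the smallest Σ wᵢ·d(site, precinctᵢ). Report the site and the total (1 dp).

Y, total 911.6 km

Total weighted distance at each candidate:
  X (1, 3): total = 1849.7
  Y (12, 10): total = 911.6
  Z (3, 0): total = 1979.2
  W (3, 3): total = 1630.4
  V (5, 8): total = 1027.6
Minimum is at Y with total 911.6 km.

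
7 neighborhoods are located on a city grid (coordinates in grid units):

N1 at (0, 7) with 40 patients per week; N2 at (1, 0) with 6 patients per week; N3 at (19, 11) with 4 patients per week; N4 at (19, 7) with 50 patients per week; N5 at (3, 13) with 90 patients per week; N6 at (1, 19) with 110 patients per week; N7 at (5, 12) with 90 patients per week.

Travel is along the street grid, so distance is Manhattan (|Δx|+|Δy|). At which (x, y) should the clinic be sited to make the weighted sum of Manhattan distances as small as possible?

(3, 13)

Manhattan distance separates: Σwᵢ(|x−xᵢ|+|y−yᵢ|) = Σwᵢ|x−xᵢ| + Σwᵢ|y−yᵢ|, so x and y are optimised independently as 1-D weighted medians.
Total weight W = 390; half = 195.
x-coordinate, sorted with cumulative weight:
  x=0 (N1, w=40) cum 40
  x=1 (N2, w=6) cum 46
  x=1 (N6, w=110) cum 156
  x=3 (N5, w=90) cum 246  ← median
  x=5 (N7, w=90) cum 336
  x=19 (N3, w=4) cum 340
  x=19 (N4, w=50) cum 390
⇒ x* = 3
y-coordinate, sorted with cumulative weight:
  y=0 (N2, w=6) cum 6
  y=7 (N1, w=40) cum 46
  y=7 (N4, w=50) cum 96
  y=11 (N3, w=4) cum 100
  y=12 (N7, w=90) cum 190
  y=13 (N5, w=90) cum 280  ← median
  y=19 (N6, w=110) cum 390
⇒ y* = 13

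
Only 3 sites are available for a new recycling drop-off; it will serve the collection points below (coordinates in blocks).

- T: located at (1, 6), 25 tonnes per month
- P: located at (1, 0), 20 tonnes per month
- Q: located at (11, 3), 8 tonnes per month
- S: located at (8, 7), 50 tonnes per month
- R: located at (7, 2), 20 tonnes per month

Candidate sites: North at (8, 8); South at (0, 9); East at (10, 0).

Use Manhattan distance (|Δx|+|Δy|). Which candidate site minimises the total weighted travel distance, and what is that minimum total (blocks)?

Total weighted distance at each candidate:
  North (8, 8): total = 779
  South (0, 9): total = 1216
  East (10, 0): total = 1137
Minimum is at North with total 779 blocks.

North, total 779 blocks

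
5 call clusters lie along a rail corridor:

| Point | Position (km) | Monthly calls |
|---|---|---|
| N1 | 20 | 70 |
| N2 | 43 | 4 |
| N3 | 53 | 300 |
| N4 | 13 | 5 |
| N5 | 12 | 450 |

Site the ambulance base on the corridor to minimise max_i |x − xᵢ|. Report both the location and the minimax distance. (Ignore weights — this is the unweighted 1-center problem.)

The 1-center on a line is the midpoint of the two extreme points: leftmost at 12, rightmost at 53.
Optimal location = (12 + 53)/2 = 32.5; maximum distance = (53 − 12)/2 = 20.5.

location 32.5, max distance 20.5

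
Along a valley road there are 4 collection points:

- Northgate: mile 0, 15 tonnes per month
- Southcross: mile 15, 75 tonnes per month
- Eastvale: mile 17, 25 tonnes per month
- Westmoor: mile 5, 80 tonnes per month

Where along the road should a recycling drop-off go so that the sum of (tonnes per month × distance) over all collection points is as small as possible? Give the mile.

For a sum of weighted absolute distances on a line, the optimum is the weighted median (not the mean). Total weight W = 195; half-weight = 97.5.
Sort by position and accumulate weight:
  mile 0 (Northgate, w=15) → cum 15
  mile 5 (Westmoor, w=80) → cum 95
  mile 15 (Southcross, w=75) → cum 170  ≥ 97.5 → median here
  mile 17 (Eastvale, w=25) → cum 195
Optimal location: mile 15.

x = 15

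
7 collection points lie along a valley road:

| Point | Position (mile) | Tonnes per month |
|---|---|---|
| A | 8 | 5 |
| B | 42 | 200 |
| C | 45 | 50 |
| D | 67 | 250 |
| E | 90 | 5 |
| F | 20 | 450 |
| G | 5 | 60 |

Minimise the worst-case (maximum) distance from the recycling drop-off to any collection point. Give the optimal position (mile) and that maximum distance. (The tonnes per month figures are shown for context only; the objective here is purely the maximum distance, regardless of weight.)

The 1-center on a line is the midpoint of the two extreme points: leftmost at 5, rightmost at 90.
Optimal location = (5 + 90)/2 = 47.5; maximum distance = (90 − 5)/2 = 42.5.

location 47.5, max distance 42.5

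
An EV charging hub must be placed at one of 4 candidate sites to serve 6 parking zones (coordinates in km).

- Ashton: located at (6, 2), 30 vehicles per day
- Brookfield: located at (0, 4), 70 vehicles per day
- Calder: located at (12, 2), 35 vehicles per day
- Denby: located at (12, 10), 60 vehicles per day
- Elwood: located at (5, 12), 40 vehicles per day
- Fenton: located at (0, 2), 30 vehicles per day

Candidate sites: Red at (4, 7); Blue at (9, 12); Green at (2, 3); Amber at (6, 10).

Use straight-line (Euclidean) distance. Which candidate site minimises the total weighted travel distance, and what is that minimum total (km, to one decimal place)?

Total weighted distance at each candidate:
  Red (4, 7): total = 1750.4
  Blue (9, 12): total = 2301.5
  Green (2, 3): total = 1810.9
  Amber (6, 10): total = 1933.4
Minimum is at Red with total 1750.4 km.

Red, total 1750.4 km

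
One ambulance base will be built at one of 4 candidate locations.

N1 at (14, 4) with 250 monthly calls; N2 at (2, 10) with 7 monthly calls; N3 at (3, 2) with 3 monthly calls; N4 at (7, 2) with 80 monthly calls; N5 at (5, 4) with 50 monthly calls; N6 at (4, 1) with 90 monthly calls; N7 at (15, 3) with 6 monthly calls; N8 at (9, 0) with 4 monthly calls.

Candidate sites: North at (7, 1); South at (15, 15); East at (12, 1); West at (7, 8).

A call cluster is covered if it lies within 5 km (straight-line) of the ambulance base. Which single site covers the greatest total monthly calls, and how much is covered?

Coverage radius r = 5 km; a point is covered iff (Δx)²+(Δy)² ≤ 5² = 25.
  North (7, 1): covers {N3, N4, N5, N6, N8} → 227
  South (15, 15): covers {none} → 0
  East (12, 1): covers {N1, N7, N8} → 260
  West (7, 8): covers {N5} → 50
Maximum coverage at East: 260 monthly calls.

East, covering 260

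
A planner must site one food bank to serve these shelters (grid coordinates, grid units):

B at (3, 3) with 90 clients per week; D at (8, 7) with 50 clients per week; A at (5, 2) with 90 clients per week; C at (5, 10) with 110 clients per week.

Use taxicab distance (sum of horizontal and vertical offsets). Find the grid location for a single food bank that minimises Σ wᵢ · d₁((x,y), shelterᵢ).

(5, 3)

Manhattan distance separates: Σwᵢ(|x−xᵢ|+|y−yᵢ|) = Σwᵢ|x−xᵢ| + Σwᵢ|y−yᵢ|, so x and y are optimised independently as 1-D weighted medians.
Total weight W = 340; half = 170.
x-coordinate, sorted with cumulative weight:
  x=3 (B, w=90) cum 90
  x=5 (A, w=90) cum 180  ← median
  x=5 (C, w=110) cum 290
  x=8 (D, w=50) cum 340
⇒ x* = 5
y-coordinate, sorted with cumulative weight:
  y=2 (A, w=90) cum 90
  y=3 (B, w=90) cum 180  ← median
  y=7 (D, w=50) cum 230
  y=10 (C, w=110) cum 340
⇒ y* = 3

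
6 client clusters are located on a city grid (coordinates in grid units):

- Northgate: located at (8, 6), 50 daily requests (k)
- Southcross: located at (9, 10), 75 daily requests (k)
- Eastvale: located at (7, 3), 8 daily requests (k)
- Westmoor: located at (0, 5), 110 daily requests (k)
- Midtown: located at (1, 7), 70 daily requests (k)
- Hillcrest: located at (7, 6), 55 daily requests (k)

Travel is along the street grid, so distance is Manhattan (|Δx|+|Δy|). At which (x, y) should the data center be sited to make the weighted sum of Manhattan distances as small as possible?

(7, 6)

Manhattan distance separates: Σwᵢ(|x−xᵢ|+|y−yᵢ|) = Σwᵢ|x−xᵢ| + Σwᵢ|y−yᵢ|, so x and y are optimised independently as 1-D weighted medians.
Total weight W = 368; half = 184.
x-coordinate, sorted with cumulative weight:
  x=0 (Westmoor, w=110) cum 110
  x=1 (Midtown, w=70) cum 180
  x=7 (Eastvale, w=8) cum 188  ← median
  x=7 (Hillcrest, w=55) cum 243
  x=8 (Northgate, w=50) cum 293
  x=9 (Southcross, w=75) cum 368
⇒ x* = 7
y-coordinate, sorted with cumulative weight:
  y=3 (Eastvale, w=8) cum 8
  y=5 (Westmoor, w=110) cum 118
  y=6 (Northgate, w=50) cum 168
  y=6 (Hillcrest, w=55) cum 223  ← median
  y=7 (Midtown, w=70) cum 293
  y=10 (Southcross, w=75) cum 368
⇒ y* = 6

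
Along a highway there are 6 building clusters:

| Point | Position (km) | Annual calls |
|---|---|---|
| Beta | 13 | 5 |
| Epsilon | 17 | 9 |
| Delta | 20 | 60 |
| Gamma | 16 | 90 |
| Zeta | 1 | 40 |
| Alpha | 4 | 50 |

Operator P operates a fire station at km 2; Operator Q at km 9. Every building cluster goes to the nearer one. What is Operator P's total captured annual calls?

The indifferent point is the midpoint (2+9)/2 = 5.5; building clusters left of it (closer to Operator P at 2) go to Operator P, those right go to Operator Q.
  Zeta at 1 (w=40) → Operator P
  Alpha at 4 (w=50) → Operator P
  Beta at 13 (w=5) → Operator Q
  Gamma at 16 (w=90) → Operator Q
  Epsilon at 17 (w=9) → Operator Q
  Delta at 20 (w=60) → Operator Q
Operator P captures 90; Operator Q captures 164.

90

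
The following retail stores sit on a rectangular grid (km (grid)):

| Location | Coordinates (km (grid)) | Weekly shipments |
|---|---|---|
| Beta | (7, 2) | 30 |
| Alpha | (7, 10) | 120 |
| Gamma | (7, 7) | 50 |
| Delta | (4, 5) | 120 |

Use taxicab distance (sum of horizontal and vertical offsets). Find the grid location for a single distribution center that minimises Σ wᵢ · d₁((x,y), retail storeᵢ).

Manhattan distance separates: Σwᵢ(|x−xᵢ|+|y−yᵢ|) = Σwᵢ|x−xᵢ| + Σwᵢ|y−yᵢ|, so x and y are optimised independently as 1-D weighted medians.
Total weight W = 320; half = 160.
x-coordinate, sorted with cumulative weight:
  x=4 (Delta, w=120) cum 120
  x=7 (Beta, w=30) cum 150
  x=7 (Alpha, w=120) cum 270  ← median
  x=7 (Gamma, w=50) cum 320
⇒ x* = 7
y-coordinate, sorted with cumulative weight:
  y=2 (Beta, w=30) cum 30
  y=5 (Delta, w=120) cum 150
  y=7 (Gamma, w=50) cum 200  ← median
  y=10 (Alpha, w=120) cum 320
⇒ y* = 7

(7, 7)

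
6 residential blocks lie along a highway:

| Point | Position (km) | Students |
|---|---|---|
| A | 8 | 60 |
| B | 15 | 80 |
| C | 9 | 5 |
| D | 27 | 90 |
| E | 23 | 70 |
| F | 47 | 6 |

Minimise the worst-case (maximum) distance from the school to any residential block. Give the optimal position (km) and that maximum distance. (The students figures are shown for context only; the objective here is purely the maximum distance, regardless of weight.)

The 1-center on a line is the midpoint of the two extreme points: leftmost at 8, rightmost at 47.
Optimal location = (8 + 47)/2 = 27.5; maximum distance = (47 − 8)/2 = 19.5.

location 27.5, max distance 19.5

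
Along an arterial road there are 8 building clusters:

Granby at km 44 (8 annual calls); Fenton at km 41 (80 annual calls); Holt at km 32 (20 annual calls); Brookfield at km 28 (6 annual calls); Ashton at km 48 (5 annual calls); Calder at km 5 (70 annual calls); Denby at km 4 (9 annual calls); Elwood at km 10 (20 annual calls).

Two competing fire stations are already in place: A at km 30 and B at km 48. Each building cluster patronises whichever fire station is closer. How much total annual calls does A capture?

The indifferent point is the midpoint (30+48)/2 = 39; building clusters left of it (closer to A at 30) go to A, those right go to B.
  Denby at 4 (w=9) → A
  Calder at 5 (w=70) → A
  Elwood at 10 (w=20) → A
  Brookfield at 28 (w=6) → A
  Holt at 32 (w=20) → A
  Fenton at 41 (w=80) → B
  Granby at 44 (w=8) → B
  Ashton at 48 (w=5) → B
A captures 125; B captures 93.

125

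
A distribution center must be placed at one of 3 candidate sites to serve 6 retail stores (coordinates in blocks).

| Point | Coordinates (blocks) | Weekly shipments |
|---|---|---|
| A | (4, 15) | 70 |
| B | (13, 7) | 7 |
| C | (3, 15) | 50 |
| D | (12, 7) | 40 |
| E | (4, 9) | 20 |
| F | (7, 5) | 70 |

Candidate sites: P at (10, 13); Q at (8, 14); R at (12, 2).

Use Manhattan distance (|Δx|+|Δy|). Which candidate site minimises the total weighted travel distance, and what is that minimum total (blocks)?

Q, total 2054 blocks

Total weighted distance at each candidate:
  P (10, 13): total = 2363
  Q (8, 14): total = 2054
  R (12, 2): total = 3672
Minimum is at Q with total 2054 blocks.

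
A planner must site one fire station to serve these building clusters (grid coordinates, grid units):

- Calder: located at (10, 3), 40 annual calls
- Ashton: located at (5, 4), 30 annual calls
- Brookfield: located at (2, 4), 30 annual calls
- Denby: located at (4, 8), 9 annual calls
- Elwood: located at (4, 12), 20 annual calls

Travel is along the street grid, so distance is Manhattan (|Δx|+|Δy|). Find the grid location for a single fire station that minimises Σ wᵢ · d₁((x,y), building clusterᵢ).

Manhattan distance separates: Σwᵢ(|x−xᵢ|+|y−yᵢ|) = Σwᵢ|x−xᵢ| + Σwᵢ|y−yᵢ|, so x and y are optimised independently as 1-D weighted medians.
Total weight W = 129; half = 64.5.
x-coordinate, sorted with cumulative weight:
  x=2 (Brookfield, w=30) cum 30
  x=4 (Denby, w=9) cum 39
  x=4 (Elwood, w=20) cum 59
  x=5 (Ashton, w=30) cum 89  ← median
  x=10 (Calder, w=40) cum 129
⇒ x* = 5
y-coordinate, sorted with cumulative weight:
  y=3 (Calder, w=40) cum 40
  y=4 (Ashton, w=30) cum 70  ← median
  y=4 (Brookfield, w=30) cum 100
  y=8 (Denby, w=9) cum 109
  y=12 (Elwood, w=20) cum 129
⇒ y* = 4

(5, 4)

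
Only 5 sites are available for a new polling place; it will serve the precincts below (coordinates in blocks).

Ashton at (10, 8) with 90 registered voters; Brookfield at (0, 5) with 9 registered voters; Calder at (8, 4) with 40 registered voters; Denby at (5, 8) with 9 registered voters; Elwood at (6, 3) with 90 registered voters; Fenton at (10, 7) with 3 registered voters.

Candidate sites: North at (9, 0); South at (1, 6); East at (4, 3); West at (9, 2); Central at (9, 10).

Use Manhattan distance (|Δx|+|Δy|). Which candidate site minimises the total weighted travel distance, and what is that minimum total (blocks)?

Total weighted distance at each candidate:
  North (9, 0): total = 1808
  South (1, 6): total = 2172
  East (4, 3): total = 1508
  West (9, 2): total = 1326
  Central (9, 10): total = 1642
Minimum is at West with total 1326 blocks.

West, total 1326 blocks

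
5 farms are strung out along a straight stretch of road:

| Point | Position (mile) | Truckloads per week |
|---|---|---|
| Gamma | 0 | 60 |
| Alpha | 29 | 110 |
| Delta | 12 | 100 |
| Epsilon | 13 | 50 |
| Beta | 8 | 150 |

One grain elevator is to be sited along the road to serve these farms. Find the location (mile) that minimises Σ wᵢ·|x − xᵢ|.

For a sum of weighted absolute distances on a line, the optimum is the weighted median (not the mean). Total weight W = 470; half-weight = 235.
Sort by position and accumulate weight:
  mile 0 (Gamma, w=60) → cum 60
  mile 8 (Beta, w=150) → cum 210
  mile 12 (Delta, w=100) → cum 310  ≥ 235 → median here
  mile 13 (Epsilon, w=50) → cum 360
  mile 29 (Alpha, w=110) → cum 470
Optimal location: mile 12.

x = 12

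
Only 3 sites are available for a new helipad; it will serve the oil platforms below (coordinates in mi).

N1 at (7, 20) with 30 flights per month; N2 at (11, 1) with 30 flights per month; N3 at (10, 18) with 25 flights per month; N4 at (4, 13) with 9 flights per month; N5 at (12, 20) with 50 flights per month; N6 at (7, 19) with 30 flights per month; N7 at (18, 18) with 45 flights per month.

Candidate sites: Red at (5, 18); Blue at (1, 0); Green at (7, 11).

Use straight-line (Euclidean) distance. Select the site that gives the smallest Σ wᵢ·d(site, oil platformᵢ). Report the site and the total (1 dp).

Total weighted distance at each candidate:
  Red (5, 18): total = 1812.7
  Blue (1, 0): total = 4404.3
  Green (7, 11): total = 2157.5
Minimum is at Red with total 1812.7 mi.

Red, total 1812.7 mi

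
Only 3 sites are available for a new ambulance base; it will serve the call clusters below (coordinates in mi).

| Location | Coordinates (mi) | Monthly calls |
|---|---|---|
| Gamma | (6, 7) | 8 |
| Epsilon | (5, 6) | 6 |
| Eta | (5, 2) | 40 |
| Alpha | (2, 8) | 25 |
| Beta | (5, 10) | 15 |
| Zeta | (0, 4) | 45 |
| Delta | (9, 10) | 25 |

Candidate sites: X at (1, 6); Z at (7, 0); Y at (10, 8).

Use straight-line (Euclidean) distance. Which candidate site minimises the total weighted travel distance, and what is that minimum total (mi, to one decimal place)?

Total weighted distance at each candidate:
  X (1, 6): total = 756.1
  Z (7, 0): total = 1214.2
  Y (10, 8): total = 1199.0
Minimum is at X with total 756.1 mi.

X, total 756.1 mi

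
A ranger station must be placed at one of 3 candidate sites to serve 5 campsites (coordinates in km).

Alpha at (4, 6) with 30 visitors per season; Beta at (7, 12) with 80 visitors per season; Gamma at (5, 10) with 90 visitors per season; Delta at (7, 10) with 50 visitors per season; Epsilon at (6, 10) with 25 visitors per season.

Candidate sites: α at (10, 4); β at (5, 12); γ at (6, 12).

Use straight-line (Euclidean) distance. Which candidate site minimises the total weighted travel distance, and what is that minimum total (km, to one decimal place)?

Total weighted distance at each candidate:
  α (10, 4): total = 2091.9
  β (5, 12): total = 719.8
  γ (6, 12): total = 632.8
Minimum is at γ with total 632.8 km.

γ, total 632.8 km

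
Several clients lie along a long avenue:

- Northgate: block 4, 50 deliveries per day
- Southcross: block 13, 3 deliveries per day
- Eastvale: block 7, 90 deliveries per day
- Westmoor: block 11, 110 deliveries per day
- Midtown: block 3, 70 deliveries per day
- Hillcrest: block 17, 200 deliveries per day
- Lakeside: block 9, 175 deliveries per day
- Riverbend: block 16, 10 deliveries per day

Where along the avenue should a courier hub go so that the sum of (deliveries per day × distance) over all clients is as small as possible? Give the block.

x = 9

For a sum of weighted absolute distances on a line, the optimum is the weighted median (not the mean). Total weight W = 708; half-weight = 354.
Sort by position and accumulate weight:
  block 3 (Midtown, w=70) → cum 70
  block 4 (Northgate, w=50) → cum 120
  block 7 (Eastvale, w=90) → cum 210
  block 9 (Lakeside, w=175) → cum 385  ≥ 354 → median here
  block 11 (Westmoor, w=110) → cum 495
  block 13 (Southcross, w=3) → cum 498
  block 16 (Riverbend, w=10) → cum 508
  block 17 (Hillcrest, w=200) → cum 708
Optimal location: block 9.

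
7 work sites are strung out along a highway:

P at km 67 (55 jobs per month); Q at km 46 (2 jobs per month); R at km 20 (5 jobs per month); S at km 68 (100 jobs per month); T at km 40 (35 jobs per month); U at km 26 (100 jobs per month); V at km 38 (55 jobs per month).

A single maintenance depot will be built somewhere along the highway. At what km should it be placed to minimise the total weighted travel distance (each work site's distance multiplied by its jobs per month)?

x = 40

For a sum of weighted absolute distances on a line, the optimum is the weighted median (not the mean). Total weight W = 352; half-weight = 176.
Sort by position and accumulate weight:
  km 20 (R, w=5) → cum 5
  km 26 (U, w=100) → cum 105
  km 38 (V, w=55) → cum 160
  km 40 (T, w=35) → cum 195  ≥ 176 → median here
  km 46 (Q, w=2) → cum 197
  km 67 (P, w=55) → cum 252
  km 68 (S, w=100) → cum 352
Optimal location: km 40.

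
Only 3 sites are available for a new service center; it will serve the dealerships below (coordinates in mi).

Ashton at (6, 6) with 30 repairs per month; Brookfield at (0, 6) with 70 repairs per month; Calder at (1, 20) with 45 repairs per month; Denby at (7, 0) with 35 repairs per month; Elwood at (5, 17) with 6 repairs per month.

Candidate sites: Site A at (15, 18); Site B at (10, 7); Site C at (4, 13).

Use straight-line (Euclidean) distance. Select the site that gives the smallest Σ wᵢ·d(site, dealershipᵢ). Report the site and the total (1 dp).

Total weighted distance at each candidate:
  Site A (15, 18): total = 3180.8
  Site B (10, 7): total = 1872.3
  Site C (4, 13): total = 1617.2
Minimum is at Site C with total 1617.2 mi.

Site C, total 1617.2 mi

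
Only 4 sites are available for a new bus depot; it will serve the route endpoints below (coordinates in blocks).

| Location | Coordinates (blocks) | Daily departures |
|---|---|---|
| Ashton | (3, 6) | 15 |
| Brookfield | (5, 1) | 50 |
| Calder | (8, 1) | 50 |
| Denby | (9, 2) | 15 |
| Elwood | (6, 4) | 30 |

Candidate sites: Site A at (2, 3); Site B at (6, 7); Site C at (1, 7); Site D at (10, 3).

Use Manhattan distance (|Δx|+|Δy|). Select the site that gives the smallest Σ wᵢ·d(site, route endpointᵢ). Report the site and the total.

Total weighted distance at each candidate:
  Site A (2, 3): total = 980
  Site B (6, 7): total = 1020
  Site C (1, 7): total = 1630
  Site D (10, 3): total = 880
Minimum is at Site D with total 880 blocks.

Site D, total 880 blocks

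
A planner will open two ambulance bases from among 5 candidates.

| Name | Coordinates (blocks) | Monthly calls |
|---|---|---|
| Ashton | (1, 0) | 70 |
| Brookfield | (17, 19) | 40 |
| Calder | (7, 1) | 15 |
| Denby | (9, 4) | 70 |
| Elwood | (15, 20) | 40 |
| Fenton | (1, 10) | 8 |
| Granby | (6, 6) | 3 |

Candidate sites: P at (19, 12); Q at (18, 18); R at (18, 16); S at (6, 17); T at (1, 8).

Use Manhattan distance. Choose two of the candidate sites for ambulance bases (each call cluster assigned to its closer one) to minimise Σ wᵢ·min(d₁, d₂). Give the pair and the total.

Evaluate every pair (each demand assigned to the nearer of the two):
  {Q, T}: total = 1912
  {R, T}: total = 2072
  {P, T}: total = 2472
  {S, T}: total = 2632
  {Q, S}: total = 3324
  {R, S}: total = 3484
  {P, S}: total = 3884
  {P, Q}: total = 4202
  {P, R}: total = 4362
  {Q, R}: total = 4700
Best pair: {Q, T} with total 1912.

{Q, T}, total 1912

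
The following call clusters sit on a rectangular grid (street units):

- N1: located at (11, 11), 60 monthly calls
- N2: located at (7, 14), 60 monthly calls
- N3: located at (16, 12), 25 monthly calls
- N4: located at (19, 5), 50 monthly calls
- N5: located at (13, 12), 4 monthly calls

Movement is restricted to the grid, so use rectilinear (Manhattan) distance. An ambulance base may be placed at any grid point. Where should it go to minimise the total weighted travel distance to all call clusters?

(11, 11)

Manhattan distance separates: Σwᵢ(|x−xᵢ|+|y−yᵢ|) = Σwᵢ|x−xᵢ| + Σwᵢ|y−yᵢ|, so x and y are optimised independently as 1-D weighted medians.
Total weight W = 199; half = 99.5.
x-coordinate, sorted with cumulative weight:
  x=7 (N2, w=60) cum 60
  x=11 (N1, w=60) cum 120  ← median
  x=13 (N5, w=4) cum 124
  x=16 (N3, w=25) cum 149
  x=19 (N4, w=50) cum 199
⇒ x* = 11
y-coordinate, sorted with cumulative weight:
  y=5 (N4, w=50) cum 50
  y=11 (N1, w=60) cum 110  ← median
  y=12 (N3, w=25) cum 135
  y=12 (N5, w=4) cum 139
  y=14 (N2, w=60) cum 199
⇒ y* = 11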